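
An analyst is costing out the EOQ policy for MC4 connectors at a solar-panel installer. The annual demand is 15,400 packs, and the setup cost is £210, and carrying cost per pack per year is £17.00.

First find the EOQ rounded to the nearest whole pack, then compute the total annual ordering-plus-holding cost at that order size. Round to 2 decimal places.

EOQ = √(2DS/H) = √(2 × 15,400 × 210 / 17)
    = √(380,470.59) ≈ 616.82 → Q = 617 packs
Orders/yr = 15,400/617 = 24.959; ordering cost = 24.959 × £210 = £5,241.49
Average inventory = 617/2 = 308.5; holding cost = 308.5 × £17 = £5,244.50
Total = £5,241.49 + £5,244.50 = £10,485.99

£10,485.99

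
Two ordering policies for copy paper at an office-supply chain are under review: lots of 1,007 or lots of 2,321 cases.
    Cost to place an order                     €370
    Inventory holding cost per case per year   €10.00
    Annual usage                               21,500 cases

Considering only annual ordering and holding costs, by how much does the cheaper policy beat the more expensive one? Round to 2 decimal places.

€2,097.70

TC(Q) = (D/Q)S + (Q/2)H
TC(1,007) = (21,500/1,007)×370 + (1,007/2)×10 = €12,934.70
TC(2,321) = (21,500/2,321)×370 + (2,321/2)×10 = €15,032.40
|ΔTC| = |€12,934.70 − €15,032.40| = €2,097.70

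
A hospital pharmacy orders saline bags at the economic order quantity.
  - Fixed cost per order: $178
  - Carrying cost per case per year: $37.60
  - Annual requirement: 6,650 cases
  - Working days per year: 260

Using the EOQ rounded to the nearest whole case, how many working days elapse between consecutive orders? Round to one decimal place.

Q* = √(2·D·S / H) = √(2·6,650·178 / 37.6) = √62,962.8 ≈ 250.92 → Q = 251 cases
Days between orders = 260 / (D/Q) = 260 / 26.494 ≈ 9.814

9.8 days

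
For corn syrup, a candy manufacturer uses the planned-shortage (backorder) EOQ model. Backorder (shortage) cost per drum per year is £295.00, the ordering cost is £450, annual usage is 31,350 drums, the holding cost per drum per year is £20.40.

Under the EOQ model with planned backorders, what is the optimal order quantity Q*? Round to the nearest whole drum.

1,216 drums

Q* = √(2DS/H) · √((H + b)/b)
   = √(2 × 31,350 × 450 / 20.4) · √((20.4 + 295) / 295)
   = 1,176.048 × 1.0340 ≈ 1,216.03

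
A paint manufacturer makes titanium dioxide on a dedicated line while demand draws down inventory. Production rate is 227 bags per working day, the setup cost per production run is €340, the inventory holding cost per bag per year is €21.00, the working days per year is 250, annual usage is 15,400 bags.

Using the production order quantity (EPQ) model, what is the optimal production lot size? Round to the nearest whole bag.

827 bags

d = 15,400/250 = 61.6000 bags/day;  effective holding cost H(1 − d/p) = 21·(1 − 61.6000/227) = 15.30132
Q* = √(2DS / H_eff) = √(2·15,400·340 / 15.30132) ≈ 827.28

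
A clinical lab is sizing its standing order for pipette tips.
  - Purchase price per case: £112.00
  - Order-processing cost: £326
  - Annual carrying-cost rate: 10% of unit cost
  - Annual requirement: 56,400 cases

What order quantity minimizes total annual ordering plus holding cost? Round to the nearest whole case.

Holding cost per case per year: H = 10% × £112 = £11.2000
Q* = √(2·D·S / H) = √(2·56,400·326 / 11.2) = √3,283,285.7 ≈ 1,811.98

1,812 cases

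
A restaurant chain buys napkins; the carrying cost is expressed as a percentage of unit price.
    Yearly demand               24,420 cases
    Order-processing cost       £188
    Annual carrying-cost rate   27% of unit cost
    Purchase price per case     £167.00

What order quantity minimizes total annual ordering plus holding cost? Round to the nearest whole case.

H = i·C = 0.27 × £167 = £45.0900 per case-year
2DS/H = 2·24,420·188/45.09 = 203,635.40
EOQ = √203,635.40 ≈ 451.26

451 cases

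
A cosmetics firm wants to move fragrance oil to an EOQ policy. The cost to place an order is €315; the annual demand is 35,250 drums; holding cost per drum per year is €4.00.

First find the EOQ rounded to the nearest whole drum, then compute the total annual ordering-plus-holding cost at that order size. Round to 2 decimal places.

€9,424.97

Optimal lot size Q* = (2 × 35,250 × €315 / €4)^½ ≈ 2,356.24 → Q = 2,356 drums
Orders/yr = 35,250/2,356 = 14.962; ordering cost = 14.962 × €315 = €4,712.97
Average inventory = 2,356/2 = 1178; holding cost = 1178 × €4 = €4,712.00
Total = €4,712.97 + €4,712.00 = €9,424.97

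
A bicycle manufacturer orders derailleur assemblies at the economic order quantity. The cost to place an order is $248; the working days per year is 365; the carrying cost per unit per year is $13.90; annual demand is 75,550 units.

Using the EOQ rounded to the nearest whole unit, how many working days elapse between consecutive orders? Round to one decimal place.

EOQ = √(2DS/H) = √(2 × 75,550 × 248 / 13.9)
    = √(2,695,884.89) ≈ 1,641.92 → Q = 1,642 units
T = Q/D × 365 days = 1,642/75,550 × 365 = 7.933 days

7.9 days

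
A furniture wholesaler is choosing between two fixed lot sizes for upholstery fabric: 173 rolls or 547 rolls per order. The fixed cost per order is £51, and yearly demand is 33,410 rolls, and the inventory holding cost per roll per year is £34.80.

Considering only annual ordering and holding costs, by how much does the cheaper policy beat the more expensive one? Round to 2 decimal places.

Annual cost at Q: ordering D·S/Q plus holding Q·H/2.
TC(173) = (33,410/173)×51 + (173/2)×34.8 = £12,859.39
TC(547) = (33,410/547)×51 + (547/2)×34.8 = £12,632.81
|ΔTC| = |£12,859.39 − £12,632.81| = £226.58

£226.58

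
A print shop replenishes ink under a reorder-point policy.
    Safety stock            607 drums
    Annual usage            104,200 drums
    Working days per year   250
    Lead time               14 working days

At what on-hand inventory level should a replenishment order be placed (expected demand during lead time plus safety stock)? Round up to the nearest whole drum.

Daily demand d = 104,200 / 250 = 416.800 drums/day
Demand during lead time = 416.800 × 14 = 5,835.20
Reorder point = 5,835.20 + 607 = 6,442.20 → round up

6,443 drums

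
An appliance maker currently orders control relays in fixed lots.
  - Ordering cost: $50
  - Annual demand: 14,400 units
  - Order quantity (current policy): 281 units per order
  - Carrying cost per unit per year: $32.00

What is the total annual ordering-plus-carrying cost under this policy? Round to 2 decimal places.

$7,058.28

Annual ordering cost = (D/Q)·S = (14,400/281) × 50 = $2,562.28
Annual holding cost  = (Q/2)·H = (281/2) × 32 = $4,496.00
Total = $2,562.28 + $4,496.00 = $7,058.28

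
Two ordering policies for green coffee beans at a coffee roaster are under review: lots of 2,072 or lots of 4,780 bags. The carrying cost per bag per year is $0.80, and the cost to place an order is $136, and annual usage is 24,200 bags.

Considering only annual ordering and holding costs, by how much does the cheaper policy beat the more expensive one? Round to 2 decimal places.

Annual cost at Q: ordering D·S/Q plus holding Q·H/2.
TC(2,072) = (24,200/2,072)×136 + (2,072/2)×0.8 = $2,417.22
TC(4,780) = (24,200/4,780)×136 + (4,780/2)×0.8 = $2,600.54
Cheaper: Q = 2,072.  Difference = $183.32

$183.32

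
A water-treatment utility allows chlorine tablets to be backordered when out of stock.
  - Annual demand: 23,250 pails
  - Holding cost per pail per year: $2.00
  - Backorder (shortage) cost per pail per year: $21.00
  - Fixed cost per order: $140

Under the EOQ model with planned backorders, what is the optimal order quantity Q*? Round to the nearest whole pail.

Basic EOQ = √(2·23,250·140/2) = 1,804.162
Backorder adjustment √((H+b)/b) = √((2+21)/21) = 1.0465
Q* = 1,804.162 × 1.0465 ≈ 1,888.12

1,888 pails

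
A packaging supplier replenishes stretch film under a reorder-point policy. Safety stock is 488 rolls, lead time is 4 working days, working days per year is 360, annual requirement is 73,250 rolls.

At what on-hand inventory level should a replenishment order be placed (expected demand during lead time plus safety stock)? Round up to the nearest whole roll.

1,302 rolls

Daily demand d = 73,250 / 360 = 203.472 rolls/day
Demand during lead time = 203.472 × 4 = 813.89
Reorder point = 813.89 + 488 = 1,301.89 → round up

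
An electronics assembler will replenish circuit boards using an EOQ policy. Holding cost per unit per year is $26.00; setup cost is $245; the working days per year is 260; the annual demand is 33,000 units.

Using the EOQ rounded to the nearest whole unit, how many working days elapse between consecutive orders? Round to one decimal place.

2DS/H = 2·33,000·245/26 = 621,923.08
EOQ = √621,923.08 ≈ 788.62 → Q = 789 units
T = Q/D × 260 days = 789/33,000 × 260 = 6.216 days

6.2 days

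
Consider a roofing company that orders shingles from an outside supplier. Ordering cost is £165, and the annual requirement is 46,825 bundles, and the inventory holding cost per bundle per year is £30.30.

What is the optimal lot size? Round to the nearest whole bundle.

714 bundles

2DS/H = 2·46,825·165/30.3 = 509,975.25
EOQ = √509,975.25 ≈ 714.13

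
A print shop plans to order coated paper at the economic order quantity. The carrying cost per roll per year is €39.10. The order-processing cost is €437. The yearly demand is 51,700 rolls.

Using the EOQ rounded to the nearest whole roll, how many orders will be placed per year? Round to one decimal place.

48.1 orders per year

Optimal lot size Q* = (2 × 51,700 × €437 / €39.1)^½ ≈ 1,075.01 → Q = 1,075
Orders per year = D/Q = 51,700 / 1,075 = 48.093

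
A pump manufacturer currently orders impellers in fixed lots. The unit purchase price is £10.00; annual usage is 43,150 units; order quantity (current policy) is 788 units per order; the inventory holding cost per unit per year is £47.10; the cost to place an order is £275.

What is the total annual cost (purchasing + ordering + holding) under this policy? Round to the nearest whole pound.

£465,116

Orders/yr = 43,150/788 = 54.759; ordering cost = 54.759 × £275 = £15,058.69
Average inventory = 788/2 = 394; holding cost = 394 × £47.1 = £18,557.40
Purchase cost = D·C = 43,150 × 10 = £431,500.00
Total = £15,058.69 + £18,557.40 + £431,500.00 = £465,116.09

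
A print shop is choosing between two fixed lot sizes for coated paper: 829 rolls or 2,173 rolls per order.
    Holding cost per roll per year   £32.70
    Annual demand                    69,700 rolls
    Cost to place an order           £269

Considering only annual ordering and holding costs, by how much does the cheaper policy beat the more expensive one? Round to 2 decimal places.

Annual cost at Q: ordering D·S/Q plus holding Q·H/2.
TC(829) = (69,700/829)×269 + (829/2)×32.7 = £36,170.92
TC(2,173) = (69,700/2,173)×269 + (2,173/2)×32.7 = £44,156.85
Lots of 829 are cheaper by £7,985.93.

£7,985.93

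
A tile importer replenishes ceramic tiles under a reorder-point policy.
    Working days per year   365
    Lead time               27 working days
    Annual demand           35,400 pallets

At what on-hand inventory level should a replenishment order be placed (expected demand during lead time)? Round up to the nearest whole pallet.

2,619 pallets

Daily demand d = 35,400 / 365 = 96.986 pallets/day
Demand during lead time = 96.986 × 27 = 2,618.63
Reorder point = 2,618.63 → round up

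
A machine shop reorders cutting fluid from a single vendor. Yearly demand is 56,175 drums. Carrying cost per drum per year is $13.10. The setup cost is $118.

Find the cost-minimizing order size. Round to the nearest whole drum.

EOQ = √(2DS/H) = √(2 × 56,175 × 118 / 13.1)
    = √(1,012,007.63) ≈ 1,005.99

1,006 drums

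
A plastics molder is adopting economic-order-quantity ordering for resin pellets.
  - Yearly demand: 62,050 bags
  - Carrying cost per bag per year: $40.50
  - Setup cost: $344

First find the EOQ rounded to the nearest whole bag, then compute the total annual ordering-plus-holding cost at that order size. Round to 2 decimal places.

2DS/H = 2·62,050·344/40.5 = 1,054,083.95
EOQ = √1,054,083.95 ≈ 1,026.69 → Q = 1,027 bags
Ordering: D/Q × S = 62,050/1,027 × $344 = $20,784.03
Holding:  Q/2 × H = 1,027/2 × $40.5 = $20,796.75
Total = $20,784.03 + $20,796.75 = $41,580.78

$41,580.78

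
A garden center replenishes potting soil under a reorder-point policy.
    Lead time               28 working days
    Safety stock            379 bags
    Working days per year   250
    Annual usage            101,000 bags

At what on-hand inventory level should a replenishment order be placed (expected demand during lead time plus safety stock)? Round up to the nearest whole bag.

Daily demand d = 101,000 / 250 = 404.000 bags/day
Demand during lead time = 404.000 × 28 = 11,312.00
Reorder point = 11,312.00 + 379 = 11,691.00 → round up

11,691 bags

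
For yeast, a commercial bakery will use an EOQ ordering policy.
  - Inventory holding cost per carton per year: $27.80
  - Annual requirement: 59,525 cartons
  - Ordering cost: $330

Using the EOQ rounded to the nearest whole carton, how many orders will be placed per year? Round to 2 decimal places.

EOQ = √(2DS/H) = √(2 × 59,525 × 330 / 27.8)
    = √(1,413,183.45) ≈ 1,188.77 → Q = 1,189
Orders per year = D/Q = 59,525 / 1,189 = 50.063

50.06 orders per year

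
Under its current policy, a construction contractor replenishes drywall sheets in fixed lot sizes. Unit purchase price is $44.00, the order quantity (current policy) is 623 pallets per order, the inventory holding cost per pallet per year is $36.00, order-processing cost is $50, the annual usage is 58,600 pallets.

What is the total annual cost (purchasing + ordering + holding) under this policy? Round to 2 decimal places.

$2,594,317.05

Orders/yr = 58,600/623 = 94.061; ordering cost = 94.061 × $50 = $4,703.05
Average inventory = 623/2 = 311.5; holding cost = 311.5 × $36 = $11,214.00
Purchase cost = D·C = 58,600 × 44 = $2,578,400.00
Total = $4,703.05 + $11,214.00 + $2,578,400.00 = $2,594,317.05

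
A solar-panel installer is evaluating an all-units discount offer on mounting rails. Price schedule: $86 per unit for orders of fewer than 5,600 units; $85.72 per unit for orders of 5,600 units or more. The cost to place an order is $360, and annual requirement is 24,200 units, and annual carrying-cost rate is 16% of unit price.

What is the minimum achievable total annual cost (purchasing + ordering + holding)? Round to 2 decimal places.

$2,096,684.00

H₁ = 16%×$86 = $13.7600;  H₂ = 16%×$85.72 = $13.7152
EOQ₁ = √(2×24,200×360/13.7600) = 1,125.29  (< 5,600, feasible at tier 1)
EOQ₂ = √(2×24,200×360/13.7152) = 1,127.13  (< 5,600 → use Q = 5,600 at tier-2 price)
TC(tier 1 (EOQ₁), Q≈1,125.3) = $2,096,684.00
TC(tier 2, Q≈5,600.0) = $2,114,382.27
Minimum at tier 1 (EOQ₁): $2,096,684.00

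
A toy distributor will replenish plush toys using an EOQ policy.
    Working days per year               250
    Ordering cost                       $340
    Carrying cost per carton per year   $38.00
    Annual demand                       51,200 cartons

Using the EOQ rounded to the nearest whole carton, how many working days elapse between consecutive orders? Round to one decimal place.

4.7 days

2DS/H = 2·51,200·340/38 = 916,210.53
EOQ = √916,210.53 ≈ 957.19 → Q = 957 cartons
Days between orders = 250 / (D/Q) = 250 / 53.501 ≈ 4.673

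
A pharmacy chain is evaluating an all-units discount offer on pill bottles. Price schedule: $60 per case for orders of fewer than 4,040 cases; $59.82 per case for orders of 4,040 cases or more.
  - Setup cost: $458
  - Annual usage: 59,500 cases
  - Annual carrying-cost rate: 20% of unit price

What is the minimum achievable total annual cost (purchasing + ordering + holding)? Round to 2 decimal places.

$3,590,202.58

H₁ = 20%×$60 = $12.0000;  H₂ = 20%×$59.82 = $11.9640
EOQ₁ = √(2×59,500×458/12.0000) = 2,131.16  (< 4,040, feasible at tier 1)
EOQ₂ = √(2×59,500×458/11.9640) = 2,134.36  (< 4,040 → use Q = 4,040 at tier-2 price)
TC(tier 1 (EOQ₁), Q≈2,131.2) = $3,595,573.89
TC(tier 2, Q≈4,040.0) = $3,590,202.58
Minimum at tier 2: $3,590,202.58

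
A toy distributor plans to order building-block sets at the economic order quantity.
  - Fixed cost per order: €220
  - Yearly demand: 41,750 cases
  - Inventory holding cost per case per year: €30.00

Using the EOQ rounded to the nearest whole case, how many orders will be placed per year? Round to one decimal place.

53.3 orders per year

2DS/H = 2·41,750·220/30 = 612,333.33
EOQ = √612,333.33 ≈ 782.52 → Q = 783
N = D/Q = 41,750/783 ≈ 53.321 orders/yr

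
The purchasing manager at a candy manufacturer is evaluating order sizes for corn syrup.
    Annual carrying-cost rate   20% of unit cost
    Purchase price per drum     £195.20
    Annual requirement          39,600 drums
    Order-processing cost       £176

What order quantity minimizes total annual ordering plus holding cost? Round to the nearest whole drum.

Holding cost per drum per year: H = 20% × £195.2 = £39.0400
2DS/H = 2·39,600·176/39.04 = 357,049.18
EOQ = √357,049.18 ≈ 597.54

598 drums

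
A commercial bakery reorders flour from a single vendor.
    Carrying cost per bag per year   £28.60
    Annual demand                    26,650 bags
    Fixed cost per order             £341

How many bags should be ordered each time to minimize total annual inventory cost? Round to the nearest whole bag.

797 bags

Optimal lot size Q* = (2 × 26,650 × £341 / £28.6)^½ ≈ 797.18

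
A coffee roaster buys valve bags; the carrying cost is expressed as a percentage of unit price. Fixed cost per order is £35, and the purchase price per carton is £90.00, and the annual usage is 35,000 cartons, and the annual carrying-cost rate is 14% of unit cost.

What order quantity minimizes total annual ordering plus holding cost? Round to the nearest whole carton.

Holding cost per carton per year: H = 14% × £90 = £12.6000
Q* = √(2·D·S / H) = √(2·35,000·35 / 12.6) = √194,444.4 ≈ 440.96

441 cartons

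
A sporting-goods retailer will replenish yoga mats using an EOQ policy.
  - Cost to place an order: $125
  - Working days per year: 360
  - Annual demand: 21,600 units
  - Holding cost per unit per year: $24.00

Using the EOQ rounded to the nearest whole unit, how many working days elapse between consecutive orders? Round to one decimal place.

Optimal lot size Q* = (2 × 21,600 × $125 / $24)^½ ≈ 474.34 → Q = 474 units
Days between orders = 360 / (D/Q) = 360 / 45.570 ≈ 7.900

7.9 days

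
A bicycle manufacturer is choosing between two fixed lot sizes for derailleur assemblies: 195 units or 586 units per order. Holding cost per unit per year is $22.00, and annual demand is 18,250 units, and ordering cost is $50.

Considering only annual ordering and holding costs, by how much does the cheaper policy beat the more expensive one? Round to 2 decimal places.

$1,178.68

For each Q, cost = (D/Q)·S + (Q/2)·H.
TC(195) = (18,250/195)×50 + (195/2)×22 = $6,824.49
TC(586) = (18,250/586)×50 + (586/2)×22 = $8,003.17
|ΔTC| = |$6,824.49 − $8,003.17| = $1,178.68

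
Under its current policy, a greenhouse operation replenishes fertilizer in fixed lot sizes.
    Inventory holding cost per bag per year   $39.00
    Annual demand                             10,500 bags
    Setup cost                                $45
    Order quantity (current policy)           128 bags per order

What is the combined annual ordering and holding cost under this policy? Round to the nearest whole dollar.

$6,187

Ordering: D/Q × S = 10,500/128 × $45 = $3,691.41
Holding:  Q/2 × H = 128/2 × $39 = $2,496.00
Total = $3,691.41 + $2,496.00 = $6,187.41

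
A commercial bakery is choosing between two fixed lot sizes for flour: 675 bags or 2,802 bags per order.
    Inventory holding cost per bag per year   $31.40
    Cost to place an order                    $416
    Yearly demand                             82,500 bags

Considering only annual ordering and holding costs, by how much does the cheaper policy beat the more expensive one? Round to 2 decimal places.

Annual cost at Q: ordering D·S/Q plus holding Q·H/2.
TC(675) = (82,500/675)×416 + (675/2)×31.4 = $61,441.94
TC(2,802) = (82,500/2,802)×416 + (2,802/2)×31.4 = $56,239.79
Cheaper: Q = 2,802.  Difference = $5,202.15

$5,202.15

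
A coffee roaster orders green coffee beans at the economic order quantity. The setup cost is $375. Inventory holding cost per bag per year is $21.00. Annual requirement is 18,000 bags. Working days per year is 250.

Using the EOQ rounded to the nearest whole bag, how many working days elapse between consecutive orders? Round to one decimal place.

11.1 days

Q* = √(2·D·S / H) = √(2·18,000·375 / 21) = √642,857.1 ≈ 801.78 → Q = 802 bags
Cycle time = (working days × Q)/D = (250 × 802) / 18,000 = 11.139 days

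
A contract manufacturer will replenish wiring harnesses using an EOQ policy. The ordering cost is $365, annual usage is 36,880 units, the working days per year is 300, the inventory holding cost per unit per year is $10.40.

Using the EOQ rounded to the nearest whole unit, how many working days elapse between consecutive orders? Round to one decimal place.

13.1 days

Optimal lot size Q* = (2 × 36,880 × $365 / $10.4)^½ ≈ 1,608.94 → Q = 1,609 units
Days between orders = 300 / (D/Q) = 300 / 22.921 ≈ 13.088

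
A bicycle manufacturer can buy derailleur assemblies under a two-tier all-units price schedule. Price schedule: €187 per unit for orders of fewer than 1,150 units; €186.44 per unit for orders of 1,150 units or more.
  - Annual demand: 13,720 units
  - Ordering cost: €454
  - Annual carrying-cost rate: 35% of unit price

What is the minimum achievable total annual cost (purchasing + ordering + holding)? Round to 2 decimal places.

H₁ = 35%×€187 = €65.4500;  H₂ = 35%×€186.44 = €65.2540
EOQ₁ = √(2×13,720×454/65.4500) = 436.28  (< 1,150, feasible at tier 1)
EOQ₂ = √(2×13,720×454/65.2540) = 436.93  (< 1,150 → use Q = 1,150 at tier-2 price)
TC(tier 1 (EOQ₁), Q≈436.3) = €2,594,194.52
TC(tier 2, Q≈1,150.0) = €2,600,894.27
Minimum at tier 1 (EOQ₁): €2,594,194.52

€2,594,194.52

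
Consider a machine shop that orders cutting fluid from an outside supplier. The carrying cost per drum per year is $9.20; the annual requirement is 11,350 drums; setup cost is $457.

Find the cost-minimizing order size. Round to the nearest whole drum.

1,062 drums

Q* = √(2·D·S / H) = √(2·11,350·457 / 9.2) = √1,127,597.8 ≈ 1,061.88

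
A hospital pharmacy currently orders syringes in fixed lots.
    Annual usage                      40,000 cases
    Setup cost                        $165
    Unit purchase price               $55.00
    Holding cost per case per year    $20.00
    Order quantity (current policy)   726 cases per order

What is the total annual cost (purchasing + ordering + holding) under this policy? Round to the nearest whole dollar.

$2,216,351

Ordering: D/Q × S = 40,000/726 × $165 = $9,090.91
Holding:  Q/2 × H = 726/2 × $20 = $7,260.00
Purchase cost = D·C = 40,000 × 55 = $2,200,000.00
Total = $9,090.91 + $7,260.00 + $2,200,000.00 = $2,216,350.91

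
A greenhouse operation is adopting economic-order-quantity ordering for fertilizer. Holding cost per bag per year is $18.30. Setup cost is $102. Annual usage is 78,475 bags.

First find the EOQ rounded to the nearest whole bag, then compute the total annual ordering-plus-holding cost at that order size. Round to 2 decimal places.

Q* = √(2·D·S / H) = √(2·78,475·102 / 18.3) = √874,803.3 ≈ 935.31 → Q = 935 bags
Ordering: D/Q × S = 78,475/935 × $102 = $8,560.91
Holding:  Q/2 × H = 935/2 × $18.3 = $8,555.25
Total = $8,560.91 + $8,555.25 = $17,116.16

$17,116.16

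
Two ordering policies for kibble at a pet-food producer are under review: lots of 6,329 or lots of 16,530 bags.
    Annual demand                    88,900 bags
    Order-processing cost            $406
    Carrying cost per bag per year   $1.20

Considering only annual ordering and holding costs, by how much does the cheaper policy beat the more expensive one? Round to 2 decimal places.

Annual cost at Q: ordering D·S/Q plus holding Q·H/2.
TC(6,329) = (88,900/6,329)×406 + (6,329/2)×1.2 = $9,500.26
TC(16,530) = (88,900/16,530)×406 + (16,530/2)×1.2 = $12,101.51
Lots of 6,329 are cheaper by $2,601.25.

$2,601.25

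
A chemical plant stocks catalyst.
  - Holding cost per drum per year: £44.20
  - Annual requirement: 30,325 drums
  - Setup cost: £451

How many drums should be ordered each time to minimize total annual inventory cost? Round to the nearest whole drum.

EOQ = √(2DS/H) = √(2 × 30,325 × 451 / 44.2)
    = √(618,849.55) ≈ 786.67

787 drums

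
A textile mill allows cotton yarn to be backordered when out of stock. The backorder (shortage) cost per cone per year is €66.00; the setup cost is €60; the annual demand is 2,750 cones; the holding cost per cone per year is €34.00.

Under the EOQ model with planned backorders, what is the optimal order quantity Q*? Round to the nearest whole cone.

Q* = √(2DS/H) · √((H + b)/b)
   = √(2 × 2,750 × 60 / 34) · √((34 + 66) / 66)
   = 98.518 × 1.2309 ≈ 121.27

121 cones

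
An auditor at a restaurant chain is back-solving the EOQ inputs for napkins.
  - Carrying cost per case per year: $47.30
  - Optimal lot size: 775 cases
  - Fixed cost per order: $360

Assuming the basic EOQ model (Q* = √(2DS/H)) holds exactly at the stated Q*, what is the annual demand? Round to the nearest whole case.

39,458 cases per year

From Q* = √(2DS/H) ⇒ Q*² = 2DS/H.
D = Q²H / (2S) = 775² × 47.3 / (2 × 360) = 39,457.73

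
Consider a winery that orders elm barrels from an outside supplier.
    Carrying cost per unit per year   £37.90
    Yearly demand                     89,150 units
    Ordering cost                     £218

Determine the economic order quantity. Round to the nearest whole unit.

1,013 units

Q* = √(2·D·S / H) = √(2·89,150·218 / 37.9) = √1,025,577.8 ≈ 1,012.71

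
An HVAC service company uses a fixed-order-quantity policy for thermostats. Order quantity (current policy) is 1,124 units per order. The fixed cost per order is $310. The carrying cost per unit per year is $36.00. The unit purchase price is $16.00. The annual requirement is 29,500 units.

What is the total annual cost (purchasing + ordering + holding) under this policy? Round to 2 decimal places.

$500,368.12

Ordering: D/Q × S = 29,500/1,124 × $310 = $8,136.12
Holding:  Q/2 × H = 1,124/2 × $36 = $20,232.00
Purchase cost = D·C = 29,500 × 16 = $472,000.00
Total = $8,136.12 + $20,232.00 + $472,000.00 = $500,368.12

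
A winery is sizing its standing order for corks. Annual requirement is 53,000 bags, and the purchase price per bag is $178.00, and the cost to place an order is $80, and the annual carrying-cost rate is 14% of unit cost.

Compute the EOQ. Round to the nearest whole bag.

Carrying cost H = $178 × 14% = $24.9200/bag/yr
Q* = √(2·D·S / H) = √(2·53,000·80 / 24.92) = √340,288.9 ≈ 583.34

583 bags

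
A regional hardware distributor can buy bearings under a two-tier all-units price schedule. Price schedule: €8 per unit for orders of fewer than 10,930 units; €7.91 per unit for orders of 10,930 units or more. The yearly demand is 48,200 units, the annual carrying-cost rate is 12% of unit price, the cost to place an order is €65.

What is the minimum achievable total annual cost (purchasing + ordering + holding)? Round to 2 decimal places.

H₁ = 12%×€8 = €0.9600;  H₂ = 12%×€7.91 = €0.9492
EOQ₁ = √(2×48,200×65/0.9600) = 2,554.82  (< 10,930, feasible at tier 1)
EOQ₂ = √(2×48,200×65/0.9492) = 2,569.31  (< 10,930 → use Q = 10,930 at tier-2 price)
TC(tier 1 (EOQ₁), Q≈2,554.8) = €388,052.62
TC(tier 2, Q≈10,930.0) = €386,736.02
Minimum at tier 2: €386,736.02

€386,736.02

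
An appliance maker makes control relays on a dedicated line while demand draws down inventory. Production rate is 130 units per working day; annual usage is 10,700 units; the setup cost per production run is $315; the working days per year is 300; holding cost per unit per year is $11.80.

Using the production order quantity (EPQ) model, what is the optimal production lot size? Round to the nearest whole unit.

Daily demand d = 10,700/300 = 35.667; p = 130; 1 − d/p = 0.72564
EPQ = √(2DS / (H(1 − d/p)))
    = √(2 × 10,700 × 315 / (11.8 × 0.72564)) ≈ 887.28

887 units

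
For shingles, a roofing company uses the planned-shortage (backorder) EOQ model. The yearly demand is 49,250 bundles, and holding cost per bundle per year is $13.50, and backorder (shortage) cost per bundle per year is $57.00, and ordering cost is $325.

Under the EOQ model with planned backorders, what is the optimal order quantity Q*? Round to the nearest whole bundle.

1,713 bundles

Q* = √(2DS/H) · √((H + b)/b)
   = √(2 × 49,250 × 325 / 13.5) · √((13.5 + 57) / 57)
   = 1,539.901 × 1.1121 ≈ 1,712.58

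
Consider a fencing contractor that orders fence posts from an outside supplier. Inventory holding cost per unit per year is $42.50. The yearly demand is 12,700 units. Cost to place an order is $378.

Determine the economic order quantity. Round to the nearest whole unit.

475 units

2DS/H = 2·12,700·378/42.5 = 225,910.59
EOQ = √225,910.59 ≈ 475.30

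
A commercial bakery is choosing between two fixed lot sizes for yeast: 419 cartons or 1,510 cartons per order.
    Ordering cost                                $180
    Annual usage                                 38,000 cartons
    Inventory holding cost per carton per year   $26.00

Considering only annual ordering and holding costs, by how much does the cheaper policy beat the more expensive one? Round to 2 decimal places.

TC(Q) = (D/Q)S + (Q/2)H
TC(419) = (38,000/419)×180 + (419/2)×26 = $21,771.58
TC(1,510) = (38,000/1,510)×180 + (1,510/2)×26 = $24,159.80
Cheaper: Q = 419.  Difference = $2,388.22

$2,388.22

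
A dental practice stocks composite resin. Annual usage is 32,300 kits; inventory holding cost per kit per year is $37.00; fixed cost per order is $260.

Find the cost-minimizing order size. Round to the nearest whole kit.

674 kits

2DS/H = 2·32,300·260/37 = 453,945.95
EOQ = √453,945.95 ≈ 673.76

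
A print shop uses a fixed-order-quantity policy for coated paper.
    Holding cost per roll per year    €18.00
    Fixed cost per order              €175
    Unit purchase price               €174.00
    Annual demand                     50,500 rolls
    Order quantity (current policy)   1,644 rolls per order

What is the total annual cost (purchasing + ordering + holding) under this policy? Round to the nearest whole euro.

Ordering: D/Q × S = 50,500/1,644 × €175 = €5,375.61
Holding:  Q/2 × H = 1,644/2 × €18 = €14,796.00
Purchase cost = D·C = 50,500 × 174 = €8,787,000.00
Total = €5,375.61 + €14,796.00 + €8,787,000.00 = €8,807,171.61

€8,807,172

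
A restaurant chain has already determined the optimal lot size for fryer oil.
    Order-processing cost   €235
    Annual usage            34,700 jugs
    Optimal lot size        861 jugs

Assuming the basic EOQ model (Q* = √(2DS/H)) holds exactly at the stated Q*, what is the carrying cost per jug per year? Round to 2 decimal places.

Since Q* = (2DS/H)^½, squaring gives Q*²·H = 2DS.
H = 2DS / Q² = 2 × 34,700 × 235 / 861² = 21.9999

€22.00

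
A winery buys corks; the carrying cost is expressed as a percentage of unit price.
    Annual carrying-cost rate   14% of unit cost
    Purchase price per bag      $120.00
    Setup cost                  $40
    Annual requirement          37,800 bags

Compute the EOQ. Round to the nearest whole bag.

424 bags

Holding cost per bag per year: H = 14% × $120 = $16.8000
EOQ = √(2DS/H) = √(2 × 37,800 × 40 / 16.8)
    = √(180,000.00) ≈ 424.26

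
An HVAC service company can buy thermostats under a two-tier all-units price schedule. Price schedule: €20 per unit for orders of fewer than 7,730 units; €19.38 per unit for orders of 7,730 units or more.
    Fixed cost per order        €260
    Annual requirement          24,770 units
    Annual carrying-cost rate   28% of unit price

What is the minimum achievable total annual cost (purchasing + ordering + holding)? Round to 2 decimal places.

€501,848.78

H₁ = 28%×€20 = €5.6000;  H₂ = 28%×€19.38 = €5.4264
EOQ₁ = √(2×24,770×260/5.6000) = 1,516.60  (< 7,730, feasible at tier 1)
EOQ₂ = √(2×24,770×260/5.4264) = 1,540.67  (< 7,730 → use Q = 7,730 at tier-2 price)
TC(tier 1 (EOQ₁), Q≈1,516.6) = €503,892.95
TC(tier 2, Q≈7,730.0) = €501,848.78
Minimum at tier 2: €501,848.78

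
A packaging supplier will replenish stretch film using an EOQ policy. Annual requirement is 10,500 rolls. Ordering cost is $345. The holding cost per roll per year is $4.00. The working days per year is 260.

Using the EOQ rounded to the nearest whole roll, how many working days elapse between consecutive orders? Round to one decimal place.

Q* = √(2·D·S / H) = √(2·10,500·345 / 4) = √1,811,250.0 ≈ 1,345.83 → Q = 1,346 rolls
Days between orders = 260 / (D/Q) = 260 / 7.801 ≈ 33.330

33.3 days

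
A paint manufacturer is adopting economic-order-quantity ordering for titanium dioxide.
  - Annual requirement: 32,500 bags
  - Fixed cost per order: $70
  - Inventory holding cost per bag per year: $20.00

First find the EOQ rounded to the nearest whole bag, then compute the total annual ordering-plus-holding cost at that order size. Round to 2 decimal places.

Optimal lot size Q* = (2 × 32,500 × $70 / $20)^½ ≈ 476.97 → Q = 477 bags
Annual ordering cost = (D/Q)·S = (32,500/477) × 70 = $4,769.39
Annual holding cost  = (Q/2)·H = (477/2) × 20 = $4,770.00
Total = $4,769.39 + $4,770.00 = $9,539.39

$9,539.39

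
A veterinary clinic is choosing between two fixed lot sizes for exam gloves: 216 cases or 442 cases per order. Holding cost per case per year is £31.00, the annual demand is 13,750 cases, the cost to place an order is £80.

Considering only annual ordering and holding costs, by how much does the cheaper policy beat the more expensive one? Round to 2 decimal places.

£899.10

For each Q, cost = (D/Q)·S + (Q/2)·H.
TC(216) = (13,750/216)×80 + (216/2)×31 = £8,440.59
TC(442) = (13,750/442)×80 + (442/2)×31 = £9,339.69
Lots of 216 are cheaper by £899.10.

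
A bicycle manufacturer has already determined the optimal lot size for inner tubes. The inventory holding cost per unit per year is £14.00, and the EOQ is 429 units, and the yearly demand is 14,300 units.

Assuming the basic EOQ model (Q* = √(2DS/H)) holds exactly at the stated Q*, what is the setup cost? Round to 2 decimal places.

£90.09

EOQ relation: Q² = 2DS/H, so rearrange for the unknown.
S = Q²H / (2D) = 429² × 14 / (2 × 14,300) = 90.0900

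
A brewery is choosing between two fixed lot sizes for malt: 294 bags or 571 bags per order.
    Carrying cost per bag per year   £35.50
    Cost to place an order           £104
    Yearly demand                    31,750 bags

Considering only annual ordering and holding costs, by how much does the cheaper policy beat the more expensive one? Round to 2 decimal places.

Annual cost at Q: ordering D·S/Q plus holding Q·H/2.
TC(294) = (31,750/294)×104 + (294/2)×35.5 = £16,449.79
TC(571) = (31,750/571)×104 + (571/2)×35.5 = £15,918.09
Cheaper: Q = 571.  Difference = £531.71

£531.71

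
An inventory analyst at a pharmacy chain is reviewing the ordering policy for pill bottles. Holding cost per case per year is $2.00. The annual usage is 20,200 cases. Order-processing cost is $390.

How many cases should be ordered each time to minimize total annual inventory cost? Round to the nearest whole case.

2,807 cases

EOQ = √(2DS/H) = √(2 × 20,200 × 390 / 2)
    = √(7,878,000.00) ≈ 2,806.78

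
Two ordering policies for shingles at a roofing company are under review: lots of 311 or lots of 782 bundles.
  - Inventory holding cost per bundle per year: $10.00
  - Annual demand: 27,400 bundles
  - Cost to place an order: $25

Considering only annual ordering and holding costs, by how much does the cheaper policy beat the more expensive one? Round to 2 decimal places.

$1,028.39

TC(Q) = (D/Q)S + (Q/2)H
TC(311) = (27,400/311)×25 + (311/2)×10 = $3,757.57
TC(782) = (27,400/782)×25 + (782/2)×10 = $4,785.96
Lots of 311 are cheaper by $1,028.39.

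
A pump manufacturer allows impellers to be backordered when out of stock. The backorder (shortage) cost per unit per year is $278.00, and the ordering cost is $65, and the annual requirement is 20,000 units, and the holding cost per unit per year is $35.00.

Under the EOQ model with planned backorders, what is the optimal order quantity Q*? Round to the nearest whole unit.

Q* = √(2DS/H) · √((H + b)/b)
   = √(2 × 20,000 × 65 / 35) · √((35 + 278) / 278)
   = 272.554 × 1.0611 ≈ 289.20

289 units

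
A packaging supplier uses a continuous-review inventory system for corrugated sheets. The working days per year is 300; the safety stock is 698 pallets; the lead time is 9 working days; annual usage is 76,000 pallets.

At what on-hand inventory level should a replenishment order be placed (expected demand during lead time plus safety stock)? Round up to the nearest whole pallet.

Daily demand d = 76,000 / 300 = 253.333 pallets/day
Demand during lead time = 253.333 × 9 = 2,280.00
Reorder point = 2,280.00 + 698 = 2,978.00 → round up

2,978 pallets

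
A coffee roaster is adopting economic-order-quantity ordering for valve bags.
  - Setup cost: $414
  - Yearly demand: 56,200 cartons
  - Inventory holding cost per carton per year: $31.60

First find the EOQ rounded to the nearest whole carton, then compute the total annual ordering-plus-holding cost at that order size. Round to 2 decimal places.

EOQ = √(2DS/H) = √(2 × 56,200 × 414 / 31.6)
    = √(1,472,582.28) ≈ 1,213.50 → Q = 1,214 cartons
Ordering: D/Q × S = 56,200/1,214 × $414 = $19,165.40
Holding:  Q/2 × H = 1,214/2 × $31.6 = $19,181.20
Total = $19,165.40 + $19,181.20 = $38,346.60

$38,346.60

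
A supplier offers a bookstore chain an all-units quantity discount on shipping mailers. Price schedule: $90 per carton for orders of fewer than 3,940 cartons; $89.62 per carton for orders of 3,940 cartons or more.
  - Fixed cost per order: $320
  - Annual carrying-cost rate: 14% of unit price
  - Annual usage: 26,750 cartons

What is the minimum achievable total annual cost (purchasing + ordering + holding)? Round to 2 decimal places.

H₁ = 14%×$90 = $12.6000;  H₂ = 14%×$89.62 = $12.5468
EOQ₁ = √(2×26,750×320/12.6000) = 1,165.65  (< 3,940, feasible at tier 1)
EOQ₂ = √(2×26,750×320/12.5468) = 1,168.11  (< 3,940 → use Q = 3,940 at tier-2 price)
TC(tier 1 (EOQ₁), Q≈1,165.6) = $2,422,187.14
TC(tier 2, Q≈3,940.0) = $2,424,224.78
Minimum at tier 1 (EOQ₁): $2,422,187.14

$2,422,187.14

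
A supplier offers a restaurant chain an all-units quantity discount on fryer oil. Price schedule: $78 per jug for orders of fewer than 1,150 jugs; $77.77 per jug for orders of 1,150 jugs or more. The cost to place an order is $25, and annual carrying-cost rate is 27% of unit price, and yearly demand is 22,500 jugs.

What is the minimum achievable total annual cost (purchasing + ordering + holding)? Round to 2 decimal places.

H₁ = 27%×$78 = $21.0600;  H₂ = 27%×$77.77 = $20.9979
EOQ₁ = √(2×22,500×25/21.0600) = 231.13  (< 1,150, feasible at tier 1)
EOQ₂ = √(2×22,500×25/20.9979) = 231.47  (< 1,150 → use Q = 1,150 at tier-2 price)
TC(tier 1 (EOQ₁), Q≈231.1) = $1,759,867.49
TC(tier 2, Q≈1,150.0) = $1,762,387.92
Minimum at tier 1 (EOQ₁): $1,759,867.49

$1,759,867.49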